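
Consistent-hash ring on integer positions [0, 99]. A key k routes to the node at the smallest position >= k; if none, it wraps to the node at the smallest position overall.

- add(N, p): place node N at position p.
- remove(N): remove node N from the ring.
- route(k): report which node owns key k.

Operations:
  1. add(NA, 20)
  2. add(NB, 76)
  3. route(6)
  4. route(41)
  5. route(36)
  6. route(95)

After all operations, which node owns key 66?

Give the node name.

Op 1: add NA@20 -> ring=[20:NA]
Op 2: add NB@76 -> ring=[20:NA,76:NB]
Op 3: route key 6: smallest pos >= 6 is 20 -> NA
Op 4: route key 41: smallest pos >= 41 is 76 -> NB
Op 5: route key 36: smallest pos >= 36 is 76 -> NB
Op 6: route key 95: none >= 95, wrap to smallest pos 20 -> NA
Final route key 66: smallest pos >= 66 is 76 -> NB

Answer: NB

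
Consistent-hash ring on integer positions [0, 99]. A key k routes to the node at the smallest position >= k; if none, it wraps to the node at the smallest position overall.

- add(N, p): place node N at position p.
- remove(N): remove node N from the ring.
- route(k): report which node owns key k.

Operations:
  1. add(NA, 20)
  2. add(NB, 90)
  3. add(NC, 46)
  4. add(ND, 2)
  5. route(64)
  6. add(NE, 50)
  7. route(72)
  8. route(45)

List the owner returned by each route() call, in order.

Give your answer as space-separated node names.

Answer: NB NB NC

Derivation:
Op 1: add NA@20 -> ring=[20:NA]
Op 2: add NB@90 -> ring=[20:NA,90:NB]
Op 3: add NC@46 -> ring=[20:NA,46:NC,90:NB]
Op 4: add ND@2 -> ring=[2:ND,20:NA,46:NC,90:NB]
Op 5: route key 64: smallest pos >= 64 is 90 -> NB
Op 6: add NE@50 -> ring=[2:ND,20:NA,46:NC,50:NE,90:NB]
Op 7: route key 72: smallest pos >= 72 is 90 -> NB
Op 8: route key 45: smallest pos >= 45 is 46 -> NC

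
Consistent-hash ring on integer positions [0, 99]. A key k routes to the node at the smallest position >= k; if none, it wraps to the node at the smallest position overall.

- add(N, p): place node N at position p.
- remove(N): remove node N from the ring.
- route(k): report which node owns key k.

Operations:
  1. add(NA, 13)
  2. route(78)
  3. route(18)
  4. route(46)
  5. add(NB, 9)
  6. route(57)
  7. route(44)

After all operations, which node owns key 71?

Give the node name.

Answer: NB

Derivation:
Op 1: add NA@13 -> ring=[13:NA]
Op 2: route key 78: none >= 78, wrap to smallest pos 13 -> NA
Op 3: route key 18: none >= 18, wrap to smallest pos 13 -> NA
Op 4: route key 46: none >= 46, wrap to smallest pos 13 -> NA
Op 5: add NB@9 -> ring=[9:NB,13:NA]
Op 6: route key 57: none >= 57, wrap to smallest pos 9 -> NB
Op 7: route key 44: none >= 44, wrap to smallest pos 9 -> NB
Final route key 71: none >= 71, wrap to smallest pos 9 -> NB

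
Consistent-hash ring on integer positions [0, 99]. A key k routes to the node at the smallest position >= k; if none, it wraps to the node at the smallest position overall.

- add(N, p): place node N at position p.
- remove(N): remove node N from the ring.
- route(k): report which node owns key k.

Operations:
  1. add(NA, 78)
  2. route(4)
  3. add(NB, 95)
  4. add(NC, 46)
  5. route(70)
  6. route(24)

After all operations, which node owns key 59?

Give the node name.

Answer: NA

Derivation:
Op 1: add NA@78 -> ring=[78:NA]
Op 2: route key 4: smallest pos >= 4 is 78 -> NA
Op 3: add NB@95 -> ring=[78:NA,95:NB]
Op 4: add NC@46 -> ring=[46:NC,78:NA,95:NB]
Op 5: route key 70: smallest pos >= 70 is 78 -> NA
Op 6: route key 24: smallest pos >= 24 is 46 -> NC
Final route key 59: smallest pos >= 59 is 78 -> NA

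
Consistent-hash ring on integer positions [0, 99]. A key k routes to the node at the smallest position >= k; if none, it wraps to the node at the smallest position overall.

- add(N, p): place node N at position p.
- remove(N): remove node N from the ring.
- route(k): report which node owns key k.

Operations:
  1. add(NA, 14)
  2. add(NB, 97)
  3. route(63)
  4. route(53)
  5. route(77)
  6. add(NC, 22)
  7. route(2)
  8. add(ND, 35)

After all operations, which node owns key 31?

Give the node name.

Op 1: add NA@14 -> ring=[14:NA]
Op 2: add NB@97 -> ring=[14:NA,97:NB]
Op 3: route key 63: smallest pos >= 63 is 97 -> NB
Op 4: route key 53: smallest pos >= 53 is 97 -> NB
Op 5: route key 77: smallest pos >= 77 is 97 -> NB
Op 6: add NC@22 -> ring=[14:NA,22:NC,97:NB]
Op 7: route key 2: smallest pos >= 2 is 14 -> NA
Op 8: add ND@35 -> ring=[14:NA,22:NC,35:ND,97:NB]
Final route key 31: smallest pos >= 31 is 35 -> ND

Answer: ND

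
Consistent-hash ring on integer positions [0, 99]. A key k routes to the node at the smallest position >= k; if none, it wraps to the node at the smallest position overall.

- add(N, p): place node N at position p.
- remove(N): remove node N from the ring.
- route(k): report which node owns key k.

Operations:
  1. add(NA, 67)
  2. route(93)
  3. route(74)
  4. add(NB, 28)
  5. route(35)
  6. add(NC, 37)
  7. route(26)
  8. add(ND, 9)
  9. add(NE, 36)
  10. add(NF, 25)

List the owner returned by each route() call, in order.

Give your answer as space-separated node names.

Op 1: add NA@67 -> ring=[67:NA]
Op 2: route key 93: none >= 93, wrap to smallest pos 67 -> NA
Op 3: route key 74: none >= 74, wrap to smallest pos 67 -> NA
Op 4: add NB@28 -> ring=[28:NB,67:NA]
Op 5: route key 35: smallest pos >= 35 is 67 -> NA
Op 6: add NC@37 -> ring=[28:NB,37:NC,67:NA]
Op 7: route key 26: smallest pos >= 26 is 28 -> NB
Op 8: add ND@9 -> ring=[9:ND,28:NB,37:NC,67:NA]
Op 9: add NE@36 -> ring=[9:ND,28:NB,36:NE,37:NC,67:NA]
Op 10: add NF@25 -> ring=[9:ND,25:NF,28:NB,36:NE,37:NC,67:NA]

Answer: NA NA NA NB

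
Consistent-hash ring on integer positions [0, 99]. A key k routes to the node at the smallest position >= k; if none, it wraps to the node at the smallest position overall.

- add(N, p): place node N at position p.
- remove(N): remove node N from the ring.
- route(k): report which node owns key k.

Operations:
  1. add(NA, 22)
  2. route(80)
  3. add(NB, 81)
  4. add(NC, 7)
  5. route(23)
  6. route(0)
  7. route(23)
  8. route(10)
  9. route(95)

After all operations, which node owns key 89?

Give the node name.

Op 1: add NA@22 -> ring=[22:NA]
Op 2: route key 80: none >= 80, wrap to smallest pos 22 -> NA
Op 3: add NB@81 -> ring=[22:NA,81:NB]
Op 4: add NC@7 -> ring=[7:NC,22:NA,81:NB]
Op 5: route key 23: smallest pos >= 23 is 81 -> NB
Op 6: route key 0: smallest pos >= 0 is 7 -> NC
Op 7: route key 23: smallest pos >= 23 is 81 -> NB
Op 8: route key 10: smallest pos >= 10 is 22 -> NA
Op 9: route key 95: none >= 95, wrap to smallest pos 7 -> NC
Final route key 89: none >= 89, wrap to smallest pos 7 -> NC

Answer: NC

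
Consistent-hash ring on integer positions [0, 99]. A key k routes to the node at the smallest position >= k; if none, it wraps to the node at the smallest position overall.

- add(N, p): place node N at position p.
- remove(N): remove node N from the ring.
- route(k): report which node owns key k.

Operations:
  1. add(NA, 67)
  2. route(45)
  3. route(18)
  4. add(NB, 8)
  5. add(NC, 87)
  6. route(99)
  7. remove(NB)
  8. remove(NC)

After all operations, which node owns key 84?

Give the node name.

Op 1: add NA@67 -> ring=[67:NA]
Op 2: route key 45: smallest pos >= 45 is 67 -> NA
Op 3: route key 18: smallest pos >= 18 is 67 -> NA
Op 4: add NB@8 -> ring=[8:NB,67:NA]
Op 5: add NC@87 -> ring=[8:NB,67:NA,87:NC]
Op 6: route key 99: none >= 99, wrap to smallest pos 8 -> NB
Op 7: remove NB -> ring=[67:NA,87:NC]
Op 8: remove NC -> ring=[67:NA]
Final route key 84: none >= 84, wrap to smallest pos 67 -> NA

Answer: NA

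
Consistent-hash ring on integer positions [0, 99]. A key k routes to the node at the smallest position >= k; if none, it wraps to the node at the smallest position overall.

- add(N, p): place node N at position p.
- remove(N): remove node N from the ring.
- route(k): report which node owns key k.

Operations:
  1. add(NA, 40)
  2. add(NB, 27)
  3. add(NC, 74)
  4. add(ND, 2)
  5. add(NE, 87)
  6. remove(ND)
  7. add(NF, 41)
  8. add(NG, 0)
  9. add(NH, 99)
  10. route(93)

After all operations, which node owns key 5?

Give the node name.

Answer: NB

Derivation:
Op 1: add NA@40 -> ring=[40:NA]
Op 2: add NB@27 -> ring=[27:NB,40:NA]
Op 3: add NC@74 -> ring=[27:NB,40:NA,74:NC]
Op 4: add ND@2 -> ring=[2:ND,27:NB,40:NA,74:NC]
Op 5: add NE@87 -> ring=[2:ND,27:NB,40:NA,74:NC,87:NE]
Op 6: remove ND -> ring=[27:NB,40:NA,74:NC,87:NE]
Op 7: add NF@41 -> ring=[27:NB,40:NA,41:NF,74:NC,87:NE]
Op 8: add NG@0 -> ring=[0:NG,27:NB,40:NA,41:NF,74:NC,87:NE]
Op 9: add NH@99 -> ring=[0:NG,27:NB,40:NA,41:NF,74:NC,87:NE,99:NH]
Op 10: route key 93: smallest pos >= 93 is 99 -> NH
Final route key 5: smallest pos >= 5 is 27 -> NB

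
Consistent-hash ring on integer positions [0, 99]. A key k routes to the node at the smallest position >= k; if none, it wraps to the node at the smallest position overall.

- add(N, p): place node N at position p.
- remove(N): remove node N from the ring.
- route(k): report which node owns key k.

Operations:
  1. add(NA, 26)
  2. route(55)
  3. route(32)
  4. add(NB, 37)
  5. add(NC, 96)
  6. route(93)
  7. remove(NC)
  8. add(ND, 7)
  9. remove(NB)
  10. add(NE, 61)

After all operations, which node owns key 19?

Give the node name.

Answer: NA

Derivation:
Op 1: add NA@26 -> ring=[26:NA]
Op 2: route key 55: none >= 55, wrap to smallest pos 26 -> NA
Op 3: route key 32: none >= 32, wrap to smallest pos 26 -> NA
Op 4: add NB@37 -> ring=[26:NA,37:NB]
Op 5: add NC@96 -> ring=[26:NA,37:NB,96:NC]
Op 6: route key 93: smallest pos >= 93 is 96 -> NC
Op 7: remove NC -> ring=[26:NA,37:NB]
Op 8: add ND@7 -> ring=[7:ND,26:NA,37:NB]
Op 9: remove NB -> ring=[7:ND,26:NA]
Op 10: add NE@61 -> ring=[7:ND,26:NA,61:NE]
Final route key 19: smallest pos >= 19 is 26 -> NA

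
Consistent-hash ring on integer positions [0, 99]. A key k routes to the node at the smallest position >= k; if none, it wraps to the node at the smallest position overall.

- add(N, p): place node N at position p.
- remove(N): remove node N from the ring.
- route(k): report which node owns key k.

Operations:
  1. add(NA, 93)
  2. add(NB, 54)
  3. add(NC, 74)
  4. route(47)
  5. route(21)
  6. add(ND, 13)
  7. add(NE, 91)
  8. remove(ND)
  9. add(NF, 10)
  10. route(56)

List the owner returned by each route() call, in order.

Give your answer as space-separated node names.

Answer: NB NB NC

Derivation:
Op 1: add NA@93 -> ring=[93:NA]
Op 2: add NB@54 -> ring=[54:NB,93:NA]
Op 3: add NC@74 -> ring=[54:NB,74:NC,93:NA]
Op 4: route key 47: smallest pos >= 47 is 54 -> NB
Op 5: route key 21: smallest pos >= 21 is 54 -> NB
Op 6: add ND@13 -> ring=[13:ND,54:NB,74:NC,93:NA]
Op 7: add NE@91 -> ring=[13:ND,54:NB,74:NC,91:NE,93:NA]
Op 8: remove ND -> ring=[54:NB,74:NC,91:NE,93:NA]
Op 9: add NF@10 -> ring=[10:NF,54:NB,74:NC,91:NE,93:NA]
Op 10: route key 56: smallest pos >= 56 is 74 -> NC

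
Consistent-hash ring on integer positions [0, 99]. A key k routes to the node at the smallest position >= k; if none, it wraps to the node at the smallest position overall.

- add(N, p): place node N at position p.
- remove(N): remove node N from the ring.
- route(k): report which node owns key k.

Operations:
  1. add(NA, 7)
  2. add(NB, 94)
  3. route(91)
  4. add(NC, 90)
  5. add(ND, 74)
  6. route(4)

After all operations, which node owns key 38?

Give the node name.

Answer: ND

Derivation:
Op 1: add NA@7 -> ring=[7:NA]
Op 2: add NB@94 -> ring=[7:NA,94:NB]
Op 3: route key 91: smallest pos >= 91 is 94 -> NB
Op 4: add NC@90 -> ring=[7:NA,90:NC,94:NB]
Op 5: add ND@74 -> ring=[7:NA,74:ND,90:NC,94:NB]
Op 6: route key 4: smallest pos >= 4 is 7 -> NA
Final route key 38: smallest pos >= 38 is 74 -> ND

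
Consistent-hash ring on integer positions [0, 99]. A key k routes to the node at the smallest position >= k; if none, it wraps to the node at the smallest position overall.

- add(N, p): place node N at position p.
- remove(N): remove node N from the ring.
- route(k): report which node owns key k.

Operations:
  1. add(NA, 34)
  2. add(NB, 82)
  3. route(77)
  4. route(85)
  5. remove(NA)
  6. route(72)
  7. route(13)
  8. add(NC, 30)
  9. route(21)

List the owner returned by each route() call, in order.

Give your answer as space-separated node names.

Answer: NB NA NB NB NC

Derivation:
Op 1: add NA@34 -> ring=[34:NA]
Op 2: add NB@82 -> ring=[34:NA,82:NB]
Op 3: route key 77: smallest pos >= 77 is 82 -> NB
Op 4: route key 85: none >= 85, wrap to smallest pos 34 -> NA
Op 5: remove NA -> ring=[82:NB]
Op 6: route key 72: smallest pos >= 72 is 82 -> NB
Op 7: route key 13: smallest pos >= 13 is 82 -> NB
Op 8: add NC@30 -> ring=[30:NC,82:NB]
Op 9: route key 21: smallest pos >= 21 is 30 -> NC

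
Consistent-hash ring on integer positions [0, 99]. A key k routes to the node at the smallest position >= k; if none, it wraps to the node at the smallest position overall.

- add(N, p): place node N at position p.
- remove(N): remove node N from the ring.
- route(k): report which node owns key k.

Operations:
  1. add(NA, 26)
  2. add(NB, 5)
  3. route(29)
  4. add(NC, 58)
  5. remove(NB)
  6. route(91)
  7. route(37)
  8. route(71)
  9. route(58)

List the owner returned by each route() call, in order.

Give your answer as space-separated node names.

Op 1: add NA@26 -> ring=[26:NA]
Op 2: add NB@5 -> ring=[5:NB,26:NA]
Op 3: route key 29: none >= 29, wrap to smallest pos 5 -> NB
Op 4: add NC@58 -> ring=[5:NB,26:NA,58:NC]
Op 5: remove NB -> ring=[26:NA,58:NC]
Op 6: route key 91: none >= 91, wrap to smallest pos 26 -> NA
Op 7: route key 37: smallest pos >= 37 is 58 -> NC
Op 8: route key 71: none >= 71, wrap to smallest pos 26 -> NA
Op 9: route key 58: smallest pos >= 58 is 58 -> NC

Answer: NB NA NC NA NC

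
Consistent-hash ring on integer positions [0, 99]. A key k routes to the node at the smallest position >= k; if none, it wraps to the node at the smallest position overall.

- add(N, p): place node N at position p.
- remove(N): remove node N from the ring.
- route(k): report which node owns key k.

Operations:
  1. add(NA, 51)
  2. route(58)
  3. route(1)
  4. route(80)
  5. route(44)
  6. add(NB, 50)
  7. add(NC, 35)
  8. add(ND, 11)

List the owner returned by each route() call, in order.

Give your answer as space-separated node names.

Answer: NA NA NA NA

Derivation:
Op 1: add NA@51 -> ring=[51:NA]
Op 2: route key 58: none >= 58, wrap to smallest pos 51 -> NA
Op 3: route key 1: smallest pos >= 1 is 51 -> NA
Op 4: route key 80: none >= 80, wrap to smallest pos 51 -> NA
Op 5: route key 44: smallest pos >= 44 is 51 -> NA
Op 6: add NB@50 -> ring=[50:NB,51:NA]
Op 7: add NC@35 -> ring=[35:NC,50:NB,51:NA]
Op 8: add ND@11 -> ring=[11:ND,35:NC,50:NB,51:NA]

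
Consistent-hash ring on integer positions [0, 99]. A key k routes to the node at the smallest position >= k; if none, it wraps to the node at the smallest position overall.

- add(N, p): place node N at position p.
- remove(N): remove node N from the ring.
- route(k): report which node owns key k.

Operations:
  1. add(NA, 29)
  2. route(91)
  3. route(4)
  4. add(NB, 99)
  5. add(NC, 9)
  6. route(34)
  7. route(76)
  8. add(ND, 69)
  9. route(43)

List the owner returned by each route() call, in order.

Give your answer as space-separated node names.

Op 1: add NA@29 -> ring=[29:NA]
Op 2: route key 91: none >= 91, wrap to smallest pos 29 -> NA
Op 3: route key 4: smallest pos >= 4 is 29 -> NA
Op 4: add NB@99 -> ring=[29:NA,99:NB]
Op 5: add NC@9 -> ring=[9:NC,29:NA,99:NB]
Op 6: route key 34: smallest pos >= 34 is 99 -> NB
Op 7: route key 76: smallest pos >= 76 is 99 -> NB
Op 8: add ND@69 -> ring=[9:NC,29:NA,69:ND,99:NB]
Op 9: route key 43: smallest pos >= 43 is 69 -> ND

Answer: NA NA NB NB ND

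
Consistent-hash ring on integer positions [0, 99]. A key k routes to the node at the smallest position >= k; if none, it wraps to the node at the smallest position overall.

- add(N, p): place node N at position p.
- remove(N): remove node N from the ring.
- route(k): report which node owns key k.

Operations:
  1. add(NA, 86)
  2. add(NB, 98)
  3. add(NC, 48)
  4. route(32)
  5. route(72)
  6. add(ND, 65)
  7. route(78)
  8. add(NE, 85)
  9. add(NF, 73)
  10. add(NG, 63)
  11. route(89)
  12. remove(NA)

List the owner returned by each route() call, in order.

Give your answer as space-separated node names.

Op 1: add NA@86 -> ring=[86:NA]
Op 2: add NB@98 -> ring=[86:NA,98:NB]
Op 3: add NC@48 -> ring=[48:NC,86:NA,98:NB]
Op 4: route key 32: smallest pos >= 32 is 48 -> NC
Op 5: route key 72: smallest pos >= 72 is 86 -> NA
Op 6: add ND@65 -> ring=[48:NC,65:ND,86:NA,98:NB]
Op 7: route key 78: smallest pos >= 78 is 86 -> NA
Op 8: add NE@85 -> ring=[48:NC,65:ND,85:NE,86:NA,98:NB]
Op 9: add NF@73 -> ring=[48:NC,65:ND,73:NF,85:NE,86:NA,98:NB]
Op 10: add NG@63 -> ring=[48:NC,63:NG,65:ND,73:NF,85:NE,86:NA,98:NB]
Op 11: route key 89: smallest pos >= 89 is 98 -> NB
Op 12: remove NA -> ring=[48:NC,63:NG,65:ND,73:NF,85:NE,98:NB]

Answer: NC NA NA NB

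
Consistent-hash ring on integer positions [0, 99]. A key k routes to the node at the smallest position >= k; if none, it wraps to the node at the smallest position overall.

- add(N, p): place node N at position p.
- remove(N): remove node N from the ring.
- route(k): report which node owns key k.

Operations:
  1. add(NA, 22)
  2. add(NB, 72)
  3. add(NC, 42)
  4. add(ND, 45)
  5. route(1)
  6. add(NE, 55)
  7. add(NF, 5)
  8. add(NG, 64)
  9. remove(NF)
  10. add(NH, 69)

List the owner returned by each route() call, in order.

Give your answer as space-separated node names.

Op 1: add NA@22 -> ring=[22:NA]
Op 2: add NB@72 -> ring=[22:NA,72:NB]
Op 3: add NC@42 -> ring=[22:NA,42:NC,72:NB]
Op 4: add ND@45 -> ring=[22:NA,42:NC,45:ND,72:NB]
Op 5: route key 1: smallest pos >= 1 is 22 -> NA
Op 6: add NE@55 -> ring=[22:NA,42:NC,45:ND,55:NE,72:NB]
Op 7: add NF@5 -> ring=[5:NF,22:NA,42:NC,45:ND,55:NE,72:NB]
Op 8: add NG@64 -> ring=[5:NF,22:NA,42:NC,45:ND,55:NE,64:NG,72:NB]
Op 9: remove NF -> ring=[22:NA,42:NC,45:ND,55:NE,64:NG,72:NB]
Op 10: add NH@69 -> ring=[22:NA,42:NC,45:ND,55:NE,64:NG,69:NH,72:NB]

Answer: NA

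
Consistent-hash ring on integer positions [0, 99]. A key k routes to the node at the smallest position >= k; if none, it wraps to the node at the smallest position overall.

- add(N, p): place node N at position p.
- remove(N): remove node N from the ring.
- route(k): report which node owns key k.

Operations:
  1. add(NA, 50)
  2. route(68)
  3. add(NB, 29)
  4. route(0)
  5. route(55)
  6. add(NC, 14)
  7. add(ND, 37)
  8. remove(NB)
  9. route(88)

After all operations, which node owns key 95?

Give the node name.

Op 1: add NA@50 -> ring=[50:NA]
Op 2: route key 68: none >= 68, wrap to smallest pos 50 -> NA
Op 3: add NB@29 -> ring=[29:NB,50:NA]
Op 4: route key 0: smallest pos >= 0 is 29 -> NB
Op 5: route key 55: none >= 55, wrap to smallest pos 29 -> NB
Op 6: add NC@14 -> ring=[14:NC,29:NB,50:NA]
Op 7: add ND@37 -> ring=[14:NC,29:NB,37:ND,50:NA]
Op 8: remove NB -> ring=[14:NC,37:ND,50:NA]
Op 9: route key 88: none >= 88, wrap to smallest pos 14 -> NC
Final route key 95: none >= 95, wrap to smallest pos 14 -> NC

Answer: NC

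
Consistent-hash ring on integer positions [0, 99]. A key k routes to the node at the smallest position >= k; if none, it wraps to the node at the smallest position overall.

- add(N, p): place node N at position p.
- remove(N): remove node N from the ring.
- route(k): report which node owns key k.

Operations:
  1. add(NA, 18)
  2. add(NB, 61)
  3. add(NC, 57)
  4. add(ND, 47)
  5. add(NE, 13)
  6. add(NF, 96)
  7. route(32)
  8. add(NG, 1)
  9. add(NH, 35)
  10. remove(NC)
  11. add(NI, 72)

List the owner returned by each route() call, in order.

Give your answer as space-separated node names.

Answer: ND

Derivation:
Op 1: add NA@18 -> ring=[18:NA]
Op 2: add NB@61 -> ring=[18:NA,61:NB]
Op 3: add NC@57 -> ring=[18:NA,57:NC,61:NB]
Op 4: add ND@47 -> ring=[18:NA,47:ND,57:NC,61:NB]
Op 5: add NE@13 -> ring=[13:NE,18:NA,47:ND,57:NC,61:NB]
Op 6: add NF@96 -> ring=[13:NE,18:NA,47:ND,57:NC,61:NB,96:NF]
Op 7: route key 32: smallest pos >= 32 is 47 -> ND
Op 8: add NG@1 -> ring=[1:NG,13:NE,18:NA,47:ND,57:NC,61:NB,96:NF]
Op 9: add NH@35 -> ring=[1:NG,13:NE,18:NA,35:NH,47:ND,57:NC,61:NB,96:NF]
Op 10: remove NC -> ring=[1:NG,13:NE,18:NA,35:NH,47:ND,61:NB,96:NF]
Op 11: add NI@72 -> ring=[1:NG,13:NE,18:NA,35:NH,47:ND,61:NB,72:NI,96:NF]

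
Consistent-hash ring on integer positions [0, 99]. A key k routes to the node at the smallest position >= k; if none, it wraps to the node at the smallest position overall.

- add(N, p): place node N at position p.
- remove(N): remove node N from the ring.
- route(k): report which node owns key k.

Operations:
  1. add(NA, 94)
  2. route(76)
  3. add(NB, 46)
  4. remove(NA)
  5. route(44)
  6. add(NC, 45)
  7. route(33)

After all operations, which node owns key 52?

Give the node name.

Op 1: add NA@94 -> ring=[94:NA]
Op 2: route key 76: smallest pos >= 76 is 94 -> NA
Op 3: add NB@46 -> ring=[46:NB,94:NA]
Op 4: remove NA -> ring=[46:NB]
Op 5: route key 44: smallest pos >= 44 is 46 -> NB
Op 6: add NC@45 -> ring=[45:NC,46:NB]
Op 7: route key 33: smallest pos >= 33 is 45 -> NC
Final route key 52: none >= 52, wrap to smallest pos 45 -> NC

Answer: NC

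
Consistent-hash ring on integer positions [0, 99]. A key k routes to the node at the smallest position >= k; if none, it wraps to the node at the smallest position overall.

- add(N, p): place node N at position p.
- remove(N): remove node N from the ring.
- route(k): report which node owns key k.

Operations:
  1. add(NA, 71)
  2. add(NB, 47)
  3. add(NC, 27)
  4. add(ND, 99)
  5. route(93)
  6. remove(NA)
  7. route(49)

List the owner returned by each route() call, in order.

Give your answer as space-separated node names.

Op 1: add NA@71 -> ring=[71:NA]
Op 2: add NB@47 -> ring=[47:NB,71:NA]
Op 3: add NC@27 -> ring=[27:NC,47:NB,71:NA]
Op 4: add ND@99 -> ring=[27:NC,47:NB,71:NA,99:ND]
Op 5: route key 93: smallest pos >= 93 is 99 -> ND
Op 6: remove NA -> ring=[27:NC,47:NB,99:ND]
Op 7: route key 49: smallest pos >= 49 is 99 -> ND

Answer: ND ND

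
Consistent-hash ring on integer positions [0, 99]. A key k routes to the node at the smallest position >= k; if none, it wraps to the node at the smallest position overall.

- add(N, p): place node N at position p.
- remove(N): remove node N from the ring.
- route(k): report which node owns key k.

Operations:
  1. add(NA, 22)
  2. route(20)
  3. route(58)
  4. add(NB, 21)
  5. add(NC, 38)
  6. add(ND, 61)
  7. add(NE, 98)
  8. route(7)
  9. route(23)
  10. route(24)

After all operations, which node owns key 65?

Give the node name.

Op 1: add NA@22 -> ring=[22:NA]
Op 2: route key 20: smallest pos >= 20 is 22 -> NA
Op 3: route key 58: none >= 58, wrap to smallest pos 22 -> NA
Op 4: add NB@21 -> ring=[21:NB,22:NA]
Op 5: add NC@38 -> ring=[21:NB,22:NA,38:NC]
Op 6: add ND@61 -> ring=[21:NB,22:NA,38:NC,61:ND]
Op 7: add NE@98 -> ring=[21:NB,22:NA,38:NC,61:ND,98:NE]
Op 8: route key 7: smallest pos >= 7 is 21 -> NB
Op 9: route key 23: smallest pos >= 23 is 38 -> NC
Op 10: route key 24: smallest pos >= 24 is 38 -> NC
Final route key 65: smallest pos >= 65 is 98 -> NE

Answer: NE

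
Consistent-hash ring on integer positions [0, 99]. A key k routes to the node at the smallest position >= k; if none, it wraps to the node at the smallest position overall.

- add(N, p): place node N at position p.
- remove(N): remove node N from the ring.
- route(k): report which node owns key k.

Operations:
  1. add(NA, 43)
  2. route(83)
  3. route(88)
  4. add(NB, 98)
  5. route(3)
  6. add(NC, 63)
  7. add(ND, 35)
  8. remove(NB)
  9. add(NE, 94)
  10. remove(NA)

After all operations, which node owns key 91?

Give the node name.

Answer: NE

Derivation:
Op 1: add NA@43 -> ring=[43:NA]
Op 2: route key 83: none >= 83, wrap to smallest pos 43 -> NA
Op 3: route key 88: none >= 88, wrap to smallest pos 43 -> NA
Op 4: add NB@98 -> ring=[43:NA,98:NB]
Op 5: route key 3: smallest pos >= 3 is 43 -> NA
Op 6: add NC@63 -> ring=[43:NA,63:NC,98:NB]
Op 7: add ND@35 -> ring=[35:ND,43:NA,63:NC,98:NB]
Op 8: remove NB -> ring=[35:ND,43:NA,63:NC]
Op 9: add NE@94 -> ring=[35:ND,43:NA,63:NC,94:NE]
Op 10: remove NA -> ring=[35:ND,63:NC,94:NE]
Final route key 91: smallest pos >= 91 is 94 -> NE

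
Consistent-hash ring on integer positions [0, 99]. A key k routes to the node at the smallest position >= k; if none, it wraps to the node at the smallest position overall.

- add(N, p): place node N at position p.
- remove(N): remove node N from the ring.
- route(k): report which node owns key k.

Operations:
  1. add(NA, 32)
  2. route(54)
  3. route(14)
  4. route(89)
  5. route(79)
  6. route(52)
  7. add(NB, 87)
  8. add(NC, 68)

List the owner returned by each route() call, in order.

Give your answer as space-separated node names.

Op 1: add NA@32 -> ring=[32:NA]
Op 2: route key 54: none >= 54, wrap to smallest pos 32 -> NA
Op 3: route key 14: smallest pos >= 14 is 32 -> NA
Op 4: route key 89: none >= 89, wrap to smallest pos 32 -> NA
Op 5: route key 79: none >= 79, wrap to smallest pos 32 -> NA
Op 6: route key 52: none >= 52, wrap to smallest pos 32 -> NA
Op 7: add NB@87 -> ring=[32:NA,87:NB]
Op 8: add NC@68 -> ring=[32:NA,68:NC,87:NB]

Answer: NA NA NA NA NA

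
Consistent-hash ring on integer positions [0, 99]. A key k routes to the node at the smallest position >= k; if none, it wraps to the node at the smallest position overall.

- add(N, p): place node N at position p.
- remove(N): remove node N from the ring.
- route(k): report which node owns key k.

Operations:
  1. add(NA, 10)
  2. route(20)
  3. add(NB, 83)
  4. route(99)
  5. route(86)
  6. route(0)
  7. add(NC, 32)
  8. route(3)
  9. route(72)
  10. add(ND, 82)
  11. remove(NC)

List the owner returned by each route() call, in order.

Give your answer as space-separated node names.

Answer: NA NA NA NA NA NB

Derivation:
Op 1: add NA@10 -> ring=[10:NA]
Op 2: route key 20: none >= 20, wrap to smallest pos 10 -> NA
Op 3: add NB@83 -> ring=[10:NA,83:NB]
Op 4: route key 99: none >= 99, wrap to smallest pos 10 -> NA
Op 5: route key 86: none >= 86, wrap to smallest pos 10 -> NA
Op 6: route key 0: smallest pos >= 0 is 10 -> NA
Op 7: add NC@32 -> ring=[10:NA,32:NC,83:NB]
Op 8: route key 3: smallest pos >= 3 is 10 -> NA
Op 9: route key 72: smallest pos >= 72 is 83 -> NB
Op 10: add ND@82 -> ring=[10:NA,32:NC,82:ND,83:NB]
Op 11: remove NC -> ring=[10:NA,82:ND,83:NB]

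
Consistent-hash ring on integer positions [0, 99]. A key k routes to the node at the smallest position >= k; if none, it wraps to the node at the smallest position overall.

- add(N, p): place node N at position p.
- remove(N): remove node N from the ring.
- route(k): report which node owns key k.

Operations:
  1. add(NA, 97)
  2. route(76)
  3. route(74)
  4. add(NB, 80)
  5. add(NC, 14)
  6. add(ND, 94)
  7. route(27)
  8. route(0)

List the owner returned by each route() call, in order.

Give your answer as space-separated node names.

Answer: NA NA NB NC

Derivation:
Op 1: add NA@97 -> ring=[97:NA]
Op 2: route key 76: smallest pos >= 76 is 97 -> NA
Op 3: route key 74: smallest pos >= 74 is 97 -> NA
Op 4: add NB@80 -> ring=[80:NB,97:NA]
Op 5: add NC@14 -> ring=[14:NC,80:NB,97:NA]
Op 6: add ND@94 -> ring=[14:NC,80:NB,94:ND,97:NA]
Op 7: route key 27: smallest pos >= 27 is 80 -> NB
Op 8: route key 0: smallest pos >= 0 is 14 -> NC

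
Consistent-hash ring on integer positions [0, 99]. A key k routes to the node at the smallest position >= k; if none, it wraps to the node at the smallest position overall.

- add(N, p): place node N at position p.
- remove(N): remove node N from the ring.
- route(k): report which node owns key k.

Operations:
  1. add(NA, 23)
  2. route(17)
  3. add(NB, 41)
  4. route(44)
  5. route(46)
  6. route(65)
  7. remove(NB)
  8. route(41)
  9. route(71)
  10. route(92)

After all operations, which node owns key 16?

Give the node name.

Op 1: add NA@23 -> ring=[23:NA]
Op 2: route key 17: smallest pos >= 17 is 23 -> NA
Op 3: add NB@41 -> ring=[23:NA,41:NB]
Op 4: route key 44: none >= 44, wrap to smallest pos 23 -> NA
Op 5: route key 46: none >= 46, wrap to smallest pos 23 -> NA
Op 6: route key 65: none >= 65, wrap to smallest pos 23 -> NA
Op 7: remove NB -> ring=[23:NA]
Op 8: route key 41: none >= 41, wrap to smallest pos 23 -> NA
Op 9: route key 71: none >= 71, wrap to smallest pos 23 -> NA
Op 10: route key 92: none >= 92, wrap to smallest pos 23 -> NA
Final route key 16: smallest pos >= 16 is 23 -> NA

Answer: NA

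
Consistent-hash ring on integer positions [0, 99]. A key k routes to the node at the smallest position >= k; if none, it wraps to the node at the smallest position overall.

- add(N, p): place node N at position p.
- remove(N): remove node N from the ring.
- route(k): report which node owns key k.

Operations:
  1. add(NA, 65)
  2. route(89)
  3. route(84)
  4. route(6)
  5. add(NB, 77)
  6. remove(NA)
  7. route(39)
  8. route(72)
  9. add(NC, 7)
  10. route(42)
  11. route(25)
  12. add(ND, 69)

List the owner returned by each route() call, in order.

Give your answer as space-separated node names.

Answer: NA NA NA NB NB NB NB

Derivation:
Op 1: add NA@65 -> ring=[65:NA]
Op 2: route key 89: none >= 89, wrap to smallest pos 65 -> NA
Op 3: route key 84: none >= 84, wrap to smallest pos 65 -> NA
Op 4: route key 6: smallest pos >= 6 is 65 -> NA
Op 5: add NB@77 -> ring=[65:NA,77:NB]
Op 6: remove NA -> ring=[77:NB]
Op 7: route key 39: smallest pos >= 39 is 77 -> NB
Op 8: route key 72: smallest pos >= 72 is 77 -> NB
Op 9: add NC@7 -> ring=[7:NC,77:NB]
Op 10: route key 42: smallest pos >= 42 is 77 -> NB
Op 11: route key 25: smallest pos >= 25 is 77 -> NB
Op 12: add ND@69 -> ring=[7:NC,69:ND,77:NB]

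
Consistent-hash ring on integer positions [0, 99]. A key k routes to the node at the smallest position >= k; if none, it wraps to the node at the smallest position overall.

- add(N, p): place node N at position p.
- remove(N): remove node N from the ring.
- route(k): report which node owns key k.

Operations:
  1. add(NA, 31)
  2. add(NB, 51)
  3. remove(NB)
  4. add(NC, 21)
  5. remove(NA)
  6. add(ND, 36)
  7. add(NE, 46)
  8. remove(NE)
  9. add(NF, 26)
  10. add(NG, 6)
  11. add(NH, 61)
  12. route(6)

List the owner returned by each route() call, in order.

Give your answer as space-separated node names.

Answer: NG

Derivation:
Op 1: add NA@31 -> ring=[31:NA]
Op 2: add NB@51 -> ring=[31:NA,51:NB]
Op 3: remove NB -> ring=[31:NA]
Op 4: add NC@21 -> ring=[21:NC,31:NA]
Op 5: remove NA -> ring=[21:NC]
Op 6: add ND@36 -> ring=[21:NC,36:ND]
Op 7: add NE@46 -> ring=[21:NC,36:ND,46:NE]
Op 8: remove NE -> ring=[21:NC,36:ND]
Op 9: add NF@26 -> ring=[21:NC,26:NF,36:ND]
Op 10: add NG@6 -> ring=[6:NG,21:NC,26:NF,36:ND]
Op 11: add NH@61 -> ring=[6:NG,21:NC,26:NF,36:ND,61:NH]
Op 12: route key 6: smallest pos >= 6 is 6 -> NG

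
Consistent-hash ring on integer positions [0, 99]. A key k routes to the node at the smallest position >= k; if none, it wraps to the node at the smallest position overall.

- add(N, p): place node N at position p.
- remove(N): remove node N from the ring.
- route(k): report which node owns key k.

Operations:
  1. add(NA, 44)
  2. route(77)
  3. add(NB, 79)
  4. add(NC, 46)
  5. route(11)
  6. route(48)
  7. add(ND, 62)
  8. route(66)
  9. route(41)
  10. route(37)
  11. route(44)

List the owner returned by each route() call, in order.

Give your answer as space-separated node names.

Answer: NA NA NB NB NA NA NA

Derivation:
Op 1: add NA@44 -> ring=[44:NA]
Op 2: route key 77: none >= 77, wrap to smallest pos 44 -> NA
Op 3: add NB@79 -> ring=[44:NA,79:NB]
Op 4: add NC@46 -> ring=[44:NA,46:NC,79:NB]
Op 5: route key 11: smallest pos >= 11 is 44 -> NA
Op 6: route key 48: smallest pos >= 48 is 79 -> NB
Op 7: add ND@62 -> ring=[44:NA,46:NC,62:ND,79:NB]
Op 8: route key 66: smallest pos >= 66 is 79 -> NB
Op 9: route key 41: smallest pos >= 41 is 44 -> NA
Op 10: route key 37: smallest pos >= 37 is 44 -> NA
Op 11: route key 44: smallest pos >= 44 is 44 -> NA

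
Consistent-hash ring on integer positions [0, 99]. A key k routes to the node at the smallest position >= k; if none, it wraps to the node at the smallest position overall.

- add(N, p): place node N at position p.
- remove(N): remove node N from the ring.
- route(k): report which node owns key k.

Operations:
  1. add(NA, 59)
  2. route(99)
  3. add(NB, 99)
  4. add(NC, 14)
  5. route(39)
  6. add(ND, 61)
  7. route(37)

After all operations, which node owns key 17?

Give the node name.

Answer: NA

Derivation:
Op 1: add NA@59 -> ring=[59:NA]
Op 2: route key 99: none >= 99, wrap to smallest pos 59 -> NA
Op 3: add NB@99 -> ring=[59:NA,99:NB]
Op 4: add NC@14 -> ring=[14:NC,59:NA,99:NB]
Op 5: route key 39: smallest pos >= 39 is 59 -> NA
Op 6: add ND@61 -> ring=[14:NC,59:NA,61:ND,99:NB]
Op 7: route key 37: smallest pos >= 37 is 59 -> NA
Final route key 17: smallest pos >= 17 is 59 -> NA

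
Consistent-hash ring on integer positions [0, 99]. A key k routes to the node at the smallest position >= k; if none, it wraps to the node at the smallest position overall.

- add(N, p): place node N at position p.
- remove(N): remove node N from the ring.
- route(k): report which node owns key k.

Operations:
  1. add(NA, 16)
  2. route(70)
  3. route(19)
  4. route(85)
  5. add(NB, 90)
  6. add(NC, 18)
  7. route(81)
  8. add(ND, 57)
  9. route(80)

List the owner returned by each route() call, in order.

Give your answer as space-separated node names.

Answer: NA NA NA NB NB

Derivation:
Op 1: add NA@16 -> ring=[16:NA]
Op 2: route key 70: none >= 70, wrap to smallest pos 16 -> NA
Op 3: route key 19: none >= 19, wrap to smallest pos 16 -> NA
Op 4: route key 85: none >= 85, wrap to smallest pos 16 -> NA
Op 5: add NB@90 -> ring=[16:NA,90:NB]
Op 6: add NC@18 -> ring=[16:NA,18:NC,90:NB]
Op 7: route key 81: smallest pos >= 81 is 90 -> NB
Op 8: add ND@57 -> ring=[16:NA,18:NC,57:ND,90:NB]
Op 9: route key 80: smallest pos >= 80 is 90 -> NB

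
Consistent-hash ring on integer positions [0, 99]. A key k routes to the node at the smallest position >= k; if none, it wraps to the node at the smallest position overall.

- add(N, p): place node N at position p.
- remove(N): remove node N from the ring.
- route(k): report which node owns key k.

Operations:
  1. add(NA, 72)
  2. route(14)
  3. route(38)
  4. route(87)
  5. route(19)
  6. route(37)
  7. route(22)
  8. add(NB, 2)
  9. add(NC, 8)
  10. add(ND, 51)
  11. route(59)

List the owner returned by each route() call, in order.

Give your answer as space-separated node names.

Answer: NA NA NA NA NA NA NA

Derivation:
Op 1: add NA@72 -> ring=[72:NA]
Op 2: route key 14: smallest pos >= 14 is 72 -> NA
Op 3: route key 38: smallest pos >= 38 is 72 -> NA
Op 4: route key 87: none >= 87, wrap to smallest pos 72 -> NA
Op 5: route key 19: smallest pos >= 19 is 72 -> NA
Op 6: route key 37: smallest pos >= 37 is 72 -> NA
Op 7: route key 22: smallest pos >= 22 is 72 -> NA
Op 8: add NB@2 -> ring=[2:NB,72:NA]
Op 9: add NC@8 -> ring=[2:NB,8:NC,72:NA]
Op 10: add ND@51 -> ring=[2:NB,8:NC,51:ND,72:NA]
Op 11: route key 59: smallest pos >= 59 is 72 -> NA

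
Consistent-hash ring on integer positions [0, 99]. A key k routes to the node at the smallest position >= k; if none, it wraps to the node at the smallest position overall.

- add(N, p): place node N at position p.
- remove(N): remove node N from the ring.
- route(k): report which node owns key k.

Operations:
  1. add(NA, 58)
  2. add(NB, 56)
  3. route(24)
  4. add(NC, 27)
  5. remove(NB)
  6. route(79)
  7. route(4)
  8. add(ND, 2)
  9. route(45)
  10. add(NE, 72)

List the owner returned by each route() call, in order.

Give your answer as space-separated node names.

Answer: NB NC NC NA

Derivation:
Op 1: add NA@58 -> ring=[58:NA]
Op 2: add NB@56 -> ring=[56:NB,58:NA]
Op 3: route key 24: smallest pos >= 24 is 56 -> NB
Op 4: add NC@27 -> ring=[27:NC,56:NB,58:NA]
Op 5: remove NB -> ring=[27:NC,58:NA]
Op 6: route key 79: none >= 79, wrap to smallest pos 27 -> NC
Op 7: route key 4: smallest pos >= 4 is 27 -> NC
Op 8: add ND@2 -> ring=[2:ND,27:NC,58:NA]
Op 9: route key 45: smallest pos >= 45 is 58 -> NA
Op 10: add NE@72 -> ring=[2:ND,27:NC,58:NA,72:NE]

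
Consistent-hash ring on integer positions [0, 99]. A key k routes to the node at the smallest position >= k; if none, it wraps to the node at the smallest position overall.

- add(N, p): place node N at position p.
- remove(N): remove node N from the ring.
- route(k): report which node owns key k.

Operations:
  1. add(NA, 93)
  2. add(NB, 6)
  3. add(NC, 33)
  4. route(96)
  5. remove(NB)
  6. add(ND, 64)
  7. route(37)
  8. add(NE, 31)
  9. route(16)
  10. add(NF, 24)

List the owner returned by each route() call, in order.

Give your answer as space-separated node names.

Answer: NB ND NE

Derivation:
Op 1: add NA@93 -> ring=[93:NA]
Op 2: add NB@6 -> ring=[6:NB,93:NA]
Op 3: add NC@33 -> ring=[6:NB,33:NC,93:NA]
Op 4: route key 96: none >= 96, wrap to smallest pos 6 -> NB
Op 5: remove NB -> ring=[33:NC,93:NA]
Op 6: add ND@64 -> ring=[33:NC,64:ND,93:NA]
Op 7: route key 37: smallest pos >= 37 is 64 -> ND
Op 8: add NE@31 -> ring=[31:NE,33:NC,64:ND,93:NA]
Op 9: route key 16: smallest pos >= 16 is 31 -> NE
Op 10: add NF@24 -> ring=[24:NF,31:NE,33:NC,64:ND,93:NA]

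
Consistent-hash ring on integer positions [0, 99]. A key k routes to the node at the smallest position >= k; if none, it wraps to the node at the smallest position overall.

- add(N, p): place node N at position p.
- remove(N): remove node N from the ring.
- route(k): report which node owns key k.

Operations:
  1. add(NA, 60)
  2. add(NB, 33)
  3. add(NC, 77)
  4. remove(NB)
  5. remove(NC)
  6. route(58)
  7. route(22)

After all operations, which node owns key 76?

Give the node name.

Op 1: add NA@60 -> ring=[60:NA]
Op 2: add NB@33 -> ring=[33:NB,60:NA]
Op 3: add NC@77 -> ring=[33:NB,60:NA,77:NC]
Op 4: remove NB -> ring=[60:NA,77:NC]
Op 5: remove NC -> ring=[60:NA]
Op 6: route key 58: smallest pos >= 58 is 60 -> NA
Op 7: route key 22: smallest pos >= 22 is 60 -> NA
Final route key 76: none >= 76, wrap to smallest pos 60 -> NA

Answer: NA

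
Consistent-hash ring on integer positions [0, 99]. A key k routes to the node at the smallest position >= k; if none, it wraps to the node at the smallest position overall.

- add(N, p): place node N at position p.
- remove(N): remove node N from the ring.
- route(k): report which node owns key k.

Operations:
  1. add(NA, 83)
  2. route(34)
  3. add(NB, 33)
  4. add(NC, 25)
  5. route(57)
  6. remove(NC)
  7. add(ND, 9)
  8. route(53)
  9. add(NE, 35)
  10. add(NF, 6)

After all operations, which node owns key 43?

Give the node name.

Answer: NA

Derivation:
Op 1: add NA@83 -> ring=[83:NA]
Op 2: route key 34: smallest pos >= 34 is 83 -> NA
Op 3: add NB@33 -> ring=[33:NB,83:NA]
Op 4: add NC@25 -> ring=[25:NC,33:NB,83:NA]
Op 5: route key 57: smallest pos >= 57 is 83 -> NA
Op 6: remove NC -> ring=[33:NB,83:NA]
Op 7: add ND@9 -> ring=[9:ND,33:NB,83:NA]
Op 8: route key 53: smallest pos >= 53 is 83 -> NA
Op 9: add NE@35 -> ring=[9:ND,33:NB,35:NE,83:NA]
Op 10: add NF@6 -> ring=[6:NF,9:ND,33:NB,35:NE,83:NA]
Final route key 43: smallest pos >= 43 is 83 -> NA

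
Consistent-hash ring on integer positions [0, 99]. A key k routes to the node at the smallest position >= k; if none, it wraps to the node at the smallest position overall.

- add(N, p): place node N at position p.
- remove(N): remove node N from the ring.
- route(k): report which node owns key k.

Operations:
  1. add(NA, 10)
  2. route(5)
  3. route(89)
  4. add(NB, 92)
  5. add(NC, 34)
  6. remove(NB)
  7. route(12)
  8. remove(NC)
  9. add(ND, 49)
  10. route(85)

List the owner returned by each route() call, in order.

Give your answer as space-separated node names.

Answer: NA NA NC NA

Derivation:
Op 1: add NA@10 -> ring=[10:NA]
Op 2: route key 5: smallest pos >= 5 is 10 -> NA
Op 3: route key 89: none >= 89, wrap to smallest pos 10 -> NA
Op 4: add NB@92 -> ring=[10:NA,92:NB]
Op 5: add NC@34 -> ring=[10:NA,34:NC,92:NB]
Op 6: remove NB -> ring=[10:NA,34:NC]
Op 7: route key 12: smallest pos >= 12 is 34 -> NC
Op 8: remove NC -> ring=[10:NA]
Op 9: add ND@49 -> ring=[10:NA,49:ND]
Op 10: route key 85: none >= 85, wrap to smallest pos 10 -> NA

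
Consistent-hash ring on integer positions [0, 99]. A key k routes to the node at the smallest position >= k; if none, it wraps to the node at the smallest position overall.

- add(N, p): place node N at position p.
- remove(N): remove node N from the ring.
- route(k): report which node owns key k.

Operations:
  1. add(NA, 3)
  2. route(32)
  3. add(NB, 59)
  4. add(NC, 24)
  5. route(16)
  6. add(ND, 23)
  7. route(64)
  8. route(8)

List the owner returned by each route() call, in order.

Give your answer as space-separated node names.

Answer: NA NC NA ND

Derivation:
Op 1: add NA@3 -> ring=[3:NA]
Op 2: route key 32: none >= 32, wrap to smallest pos 3 -> NA
Op 3: add NB@59 -> ring=[3:NA,59:NB]
Op 4: add NC@24 -> ring=[3:NA,24:NC,59:NB]
Op 5: route key 16: smallest pos >= 16 is 24 -> NC
Op 6: add ND@23 -> ring=[3:NA,23:ND,24:NC,59:NB]
Op 7: route key 64: none >= 64, wrap to smallest pos 3 -> NA
Op 8: route key 8: smallest pos >= 8 is 23 -> ND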